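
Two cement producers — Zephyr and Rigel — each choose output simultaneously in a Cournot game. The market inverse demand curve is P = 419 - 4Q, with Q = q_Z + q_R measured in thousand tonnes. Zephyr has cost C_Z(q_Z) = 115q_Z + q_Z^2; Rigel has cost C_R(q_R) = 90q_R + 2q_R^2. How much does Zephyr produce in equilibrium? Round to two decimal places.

22.42

Zephyr's profit: π_Z = (419 - 4Q)q_Z - (115q_Z + q_Z²). Setting ∂π_Z/∂q_Z = 0: 304 - 10q_Z - 4(q_R) = 0.
Rigel's first-order condition: 329 - 12q_R - 4(q_Z) = 0.
So q_Z = (304 - 4q_R)/10 and q_R = (329 - 4q_Z)/12.
Substituting one into the other gives q_Z = 583/26 and q_R = 1037/52.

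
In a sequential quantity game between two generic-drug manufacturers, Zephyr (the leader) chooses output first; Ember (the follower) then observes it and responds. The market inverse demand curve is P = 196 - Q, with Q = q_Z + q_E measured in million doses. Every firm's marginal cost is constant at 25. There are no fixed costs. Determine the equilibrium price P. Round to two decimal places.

The follower Ember best-responds to any q_Z: π_E = (196 - Q)q_E - 25q_E.
∂π_E/∂q_E = 171 - q_Z - 2q_E = 0 gives the reaction function q_E = (171 - q_Z)/2.
The leader anticipates this reaction. Substituting into P = 196 - Q gives P = 221/2 - (1/2)q_Z, so π_Z = (221/2 - (1/2)q_Z)q_Z - 25q_Z.
The leader's first-order condition 171/2 - q_Z = 0 yields q_Z = 171/2.
Then q_E = (171 - 171/2)/2 = 171/4.
Total output Q = 513/4, so price P = 196 - 513/4 = 271/4.

67.75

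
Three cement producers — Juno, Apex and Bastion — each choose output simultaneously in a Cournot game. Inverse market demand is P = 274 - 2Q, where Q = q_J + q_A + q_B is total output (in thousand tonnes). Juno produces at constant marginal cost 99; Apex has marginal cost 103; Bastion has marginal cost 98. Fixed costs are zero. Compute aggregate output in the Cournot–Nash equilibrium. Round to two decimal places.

65.25

Juno's profit: π_J = (274 - 2Q)q_J - (99q_J). Setting ∂π_J/∂q_J = 0: 175 - 4q_J - 2(q_A + q_B) = 0.
Apex's profit: π_A = (274 - 2Q)q_A - (103q_A). Setting ∂π_A/∂q_A = 0: 171 - 4q_A - 2(q_J + q_B) = 0.
Bastion's first-order condition: 176 - 4q_B - 2(q_J + q_A) = 0.
Adding the 3 first-order conditions: 522 − 8Q = 0, so Q = 261/4.
Back-substituting: q_J = (175 − 261/2)/2 = 89/4, q_A = (171 − 261/2)/2 = 81/4, q_B = (176 − 261/2)/2 = 91/4.
Total output Q = 89/4 + 81/4 + 91/4 = 261/4.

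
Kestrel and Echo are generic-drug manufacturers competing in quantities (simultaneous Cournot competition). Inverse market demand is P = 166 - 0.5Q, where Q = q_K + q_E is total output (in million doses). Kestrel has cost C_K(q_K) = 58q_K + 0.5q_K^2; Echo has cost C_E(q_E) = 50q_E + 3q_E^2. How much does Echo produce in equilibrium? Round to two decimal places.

Kestrel's profit: π_K = (166 - 0.5Q)q_K - (58q_K + (1/2)q_K²). Setting ∂π_K/∂q_K = 0: 108 - 2q_K - (1/2)(q_E) = 0.
Echo's first-order condition: 116 - 7q_E - (1/2)(q_K) = 0.
So q_K = (108 - (1/2)q_E)/2 and q_E = (116 - (1/2)q_K)/7.
Solving the pair: q_K = 50.7636, q_E = 712/55.

12.95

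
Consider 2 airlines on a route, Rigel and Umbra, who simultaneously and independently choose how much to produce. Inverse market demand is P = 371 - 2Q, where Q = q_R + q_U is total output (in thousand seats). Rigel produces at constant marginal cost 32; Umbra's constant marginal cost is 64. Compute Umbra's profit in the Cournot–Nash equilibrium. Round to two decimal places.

4201.39

Rigel's profit: π_R = (371 - 2Q)q_R - (32q_R). Setting ∂π_R/∂q_R = 0: 339 - 4q_R - 2(q_U) = 0.
Umbra's profit: π_U = (371 - 2Q)q_U - (64q_U). Setting ∂π_U/∂q_U = 0: 307 - 4q_U - 2(q_R) = 0.
Rearranging gives the reaction functions q_R = (339 - 2q_U)/4 and q_U = (307 - 2q_R)/4.
Solving the pair: q_R = 371/6, q_U = 275/6.
Price P = 371 - 2·(323/3) = 467/3.
Umbra's profit: (467/3 - 64)·(275/6) = 4201.3889.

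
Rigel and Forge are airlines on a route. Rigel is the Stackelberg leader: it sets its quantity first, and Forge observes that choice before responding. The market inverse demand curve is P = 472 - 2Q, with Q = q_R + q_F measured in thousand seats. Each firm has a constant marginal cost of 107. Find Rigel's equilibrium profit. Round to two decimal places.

8326.56

The follower Forge best-responds to any q_R: π_F = (472 - 2Q)q_F - 107q_F.
∂π_F/∂q_F = 365 - 2q_R - 4q_F = 0 gives the reaction function q_F = (365 - 2q_R)/4.
The leader anticipates this reaction. Substituting into P = 472 - 2Q gives P = 579/2 - q_R, so π_R = (579/2 - q_R)q_R - 107q_R.
The leader's first-order condition 365/2 - 2q_R = 0 yields q_R = 365/4.
Then q_F = (365 - 2·(365/4))/4 = 365/8.
Price P = 472 - 2·(1095/8) = 793/4.
Rigel's profit: (793/4 - 107)·(365/4) = 8326.5625.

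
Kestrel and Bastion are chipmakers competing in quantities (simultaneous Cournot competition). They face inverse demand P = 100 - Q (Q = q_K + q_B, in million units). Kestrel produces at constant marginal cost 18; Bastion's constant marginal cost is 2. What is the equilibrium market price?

40

Kestrel's profit: π_K = (100 - Q)q_K - (18q_K). Setting ∂π_K/∂q_K = 0: 82 - 2q_K - (q_B) = 0.
Bastion's first-order condition: 98 - 2q_B - (q_K) = 0.
Rearranging gives the reaction functions q_K = (82 - q_B)/2 and q_B = (98 - q_K)/2.
Substituting one into the other gives q_K = 22 and q_B = 38.
Total output Q = 60, so price P = 100 - 60 = 40.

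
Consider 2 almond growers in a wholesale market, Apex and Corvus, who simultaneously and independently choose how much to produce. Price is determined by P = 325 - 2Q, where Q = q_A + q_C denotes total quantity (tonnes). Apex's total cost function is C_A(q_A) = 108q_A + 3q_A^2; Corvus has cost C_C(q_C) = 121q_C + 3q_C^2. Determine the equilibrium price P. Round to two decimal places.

Apex's profit: π_A = (325 - 2Q)q_A - (108q_A + 3q_A²). Setting ∂π_A/∂q_A = 0: 217 - 10q_A - 2(q_C) = 0.
Corvus's first-order condition: 204 - 10q_C - 2(q_A) = 0.
Best responses: q_A = (217 - 2q_C)/10, q_C = (204 - 2q_A)/10.
Substituting one into the other gives q_A = 881/48 and q_C = 803/48.
Total output Q = 421/12, so price P = 325 - 2·(421/12) = 1529/6.

254.83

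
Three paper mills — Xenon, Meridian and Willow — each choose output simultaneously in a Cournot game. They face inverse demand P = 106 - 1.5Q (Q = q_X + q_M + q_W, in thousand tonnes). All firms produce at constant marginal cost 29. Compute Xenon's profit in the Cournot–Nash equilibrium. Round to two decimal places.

Each firm earns π_i = (106 - 1.5Q)q_i - 29q_i.
First-order condition (treating rivals' output as given): 77 - 3q_i - (3/2)·Σ_{j≠i} q_j = 0.
With identical firms every q_j equals q_i, so Σ_{j≠i} q_j = 2q_i and 77 = 6q_i, giving q_i = 77/6.
Price P = 106 - (3/2)·(77/2) = 193/4.
Xenon's profit: (193/4 - 29)·(77/6) = 247.0417.

247.04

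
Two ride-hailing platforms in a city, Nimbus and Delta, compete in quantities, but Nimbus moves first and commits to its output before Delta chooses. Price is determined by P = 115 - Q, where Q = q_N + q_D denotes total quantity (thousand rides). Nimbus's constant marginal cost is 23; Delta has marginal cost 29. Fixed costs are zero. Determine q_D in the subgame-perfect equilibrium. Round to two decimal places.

18.50

Solve by backward induction. Given q_N, the follower Delta maximises π_D = (115 - q_N - q_D)q_D - 29q_D.
Setting the follower's marginal profit to zero, 86 - q_N - 2q_D = 0, i.e. q_D = (86 - q_N)/2.
Nimbus substitutes q_D(q_N) into its own profit: π_N = q_N(115 - q_N - (86 - q_N)/2) - 23q_N = (72 - (1/2)q_N)q_N - 23q_N.
Maximising: ∂π_N/∂q_N = 49 - q_N = 0, giving q_N = 49.
Then q_D = (86 - 49)/2 = 37/2.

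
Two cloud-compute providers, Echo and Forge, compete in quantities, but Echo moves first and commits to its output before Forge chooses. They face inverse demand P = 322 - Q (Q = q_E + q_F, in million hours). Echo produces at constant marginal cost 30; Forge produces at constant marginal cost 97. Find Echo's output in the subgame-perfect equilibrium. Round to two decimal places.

179.50

The follower Forge best-responds to any q_E: π_F = (322 - Q)q_F - 97q_F.
Setting the follower's marginal profit to zero, 225 - q_E - 2q_F = 0, i.e. q_F = (225 - q_E)/2.
Echo substitutes q_F(q_E) into its own profit: π_E = q_E(322 - q_E - (225 - q_E)/2) - 30q_E = (419/2 - (1/2)q_E)q_E - 30q_E.
Leader FOC: 359/2 - q_E = 0, so q_E = 359/2.
Then q_F = (225 - 359/2)/2 = 91/4.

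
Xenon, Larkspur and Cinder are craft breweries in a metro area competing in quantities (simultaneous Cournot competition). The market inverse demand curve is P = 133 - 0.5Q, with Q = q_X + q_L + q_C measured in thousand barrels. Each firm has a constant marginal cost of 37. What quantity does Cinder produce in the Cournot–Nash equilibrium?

48

Each firm earns π_i = (133 - 0.5Q)q_i - 37q_i.
First-order condition (treating rivals' output as given): 96 - q_i - (1/2)·Σ_{j≠i} q_j = 0.
By symmetry each firm produces the same amount; substituting Σ_{j≠i} q_j = 2q_i yields q_i = 96/2 = 48.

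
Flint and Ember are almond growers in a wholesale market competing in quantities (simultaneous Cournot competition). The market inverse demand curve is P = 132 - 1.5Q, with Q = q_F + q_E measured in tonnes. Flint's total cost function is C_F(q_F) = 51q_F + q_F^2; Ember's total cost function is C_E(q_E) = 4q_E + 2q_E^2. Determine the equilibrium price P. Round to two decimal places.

Flint's profit: π_F = (132 - 1.5Q)q_F - (51q_F + q_F²). Setting ∂π_F/∂q_F = 0: 81 - 5q_F - (3/2)(q_E) = 0.
Ember's profit: π_E = (132 - 1.5Q)q_E - (4q_E + 2q_E²). Setting ∂π_E/∂q_E = 0: 128 - 7q_E - (3/2)(q_F) = 0.
Best responses: q_F = (81 - (3/2)q_E)/5, q_E = (128 - (3/2)q_F)/7.
Solving the pair: q_F = 1500/131, q_E = 15.8321.
Total output Q = 27.2824, so price P = 132 - (3/2)·27.2824 = 91.0763.

91.08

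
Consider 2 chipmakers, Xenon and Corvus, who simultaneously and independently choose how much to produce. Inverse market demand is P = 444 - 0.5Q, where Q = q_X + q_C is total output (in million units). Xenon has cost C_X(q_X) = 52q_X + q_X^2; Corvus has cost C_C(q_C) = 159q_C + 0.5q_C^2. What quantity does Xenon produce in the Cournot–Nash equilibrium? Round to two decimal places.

111.57

Xenon's profit: π_X = (444 - 0.5Q)q_X - (52q_X + q_X²). Setting ∂π_X/∂q_X = 0: 392 - 3q_X - (1/2)(q_C) = 0.
Corvus's first-order condition: 285 - 2q_C - (1/2)(q_X) = 0.
Best responses: q_X = (392 - (1/2)q_C)/3, q_C = (285 - (1/2)q_X)/2.
Substituting one into the other gives q_X = 111.5652 and q_C = 114.6087.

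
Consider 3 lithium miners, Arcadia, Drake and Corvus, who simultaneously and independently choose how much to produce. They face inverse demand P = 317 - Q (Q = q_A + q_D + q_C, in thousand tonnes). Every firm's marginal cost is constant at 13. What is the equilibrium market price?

Each firm earns π_i = (317 - Q)q_i - 13q_i.
First-order condition (treating rivals' output as given): 304 - 2q_i - Σ_{j≠i} q_j = 0.
With identical firms every q_j equals q_i, so Σ_{j≠i} q_j = 2q_i and 304 = 4q_i, giving q_i = 76.
Total output Q = 228, so price P = 317 - 228 = 89.

89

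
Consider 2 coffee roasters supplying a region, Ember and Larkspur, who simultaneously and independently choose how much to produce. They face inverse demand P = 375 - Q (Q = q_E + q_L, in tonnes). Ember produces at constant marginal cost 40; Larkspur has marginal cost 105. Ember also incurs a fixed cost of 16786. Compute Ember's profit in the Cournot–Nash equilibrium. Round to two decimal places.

991.78

Ember's profit: π_E = (375 - Q)q_E - (40q_E). Setting ∂π_E/∂q_E = 0: 335 - 2q_E - (q_L) = 0.
Larkspur's profit: π_L = (375 - Q)q_L - (105q_L). Setting ∂π_L/∂q_L = 0: 270 - 2q_L - (q_E) = 0.
Rearranging gives the reaction functions q_E = (335 - q_L)/2 and q_L = (270 - q_E)/2.
Substituting one into the other gives q_E = 400/3 and q_L = 205/3.
Price P = 375 - 605/3 = 520/3.
Ember's profit: (520/3 - 40)·(400/3) - 16786 = 991.7778.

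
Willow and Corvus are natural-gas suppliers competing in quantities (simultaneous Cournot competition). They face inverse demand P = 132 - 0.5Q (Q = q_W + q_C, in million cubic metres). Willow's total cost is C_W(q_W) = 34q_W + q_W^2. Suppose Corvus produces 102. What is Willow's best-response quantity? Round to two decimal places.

15.67

With the rival's output fixed at 102, Willow's profit is π_W = (132 - (1/2)·102 - (1/2)q_W)q_W - (34q_W + q_W²) = (81 - (1/2)q_W)q_W - (34q_W + q_W²).
∂π_W/∂q_W = 47 - 3q_W = 0, so q_W = 47/3.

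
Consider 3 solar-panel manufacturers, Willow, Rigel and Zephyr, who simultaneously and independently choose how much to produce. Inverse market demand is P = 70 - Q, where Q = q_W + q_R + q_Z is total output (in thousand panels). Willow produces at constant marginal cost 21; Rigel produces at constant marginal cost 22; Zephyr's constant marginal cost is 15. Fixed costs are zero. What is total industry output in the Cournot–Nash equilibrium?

Willow's profit: π_W = (70 - Q)q_W - (21q_W). Setting ∂π_W/∂q_W = 0: 49 - 2q_W - (q_R + q_Z) = 0.
Rigel's profit: π_R = (70 - Q)q_R - (22q_R). Setting ∂π_R/∂q_R = 0: 48 - 2q_R - (q_W + q_Z) = 0.
Zephyr's first-order condition: 55 - 2q_Z - (q_W + q_R) = 0.
Summing all 3 equations gives 152 − 4Q = 0, hence Q = 38.
Back-substituting: q_W = (49 − 38) = 11, q_R = (48 − 38) = 10, q_Z = (55 − 38) = 17.
Total output Q = 11 + 10 + 17 = 38.

38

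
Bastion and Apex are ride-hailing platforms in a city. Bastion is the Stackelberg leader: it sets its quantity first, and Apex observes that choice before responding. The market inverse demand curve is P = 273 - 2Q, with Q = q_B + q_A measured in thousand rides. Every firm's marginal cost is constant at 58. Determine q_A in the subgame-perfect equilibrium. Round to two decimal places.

26.88

Solve by backward induction. Given q_B, the follower Apex maximises π_A = (273 - 2q_B - 2q_A)q_A - 58q_A.
Follower FOC: 215 - 2q_B - 4q_A = 0, so q_A(q_B) = (215 - 2q_B)/4.
The leader anticipates this reaction. Substituting into P = 273 - 2Q gives P = 331/2 - q_B, so π_B = (331/2 - q_B)q_B - 58q_B.
Leader FOC: 215/2 - 2q_B = 0, so q_B = 215/4.
Then q_A = (215 - 2·(215/4))/4 = 215/8.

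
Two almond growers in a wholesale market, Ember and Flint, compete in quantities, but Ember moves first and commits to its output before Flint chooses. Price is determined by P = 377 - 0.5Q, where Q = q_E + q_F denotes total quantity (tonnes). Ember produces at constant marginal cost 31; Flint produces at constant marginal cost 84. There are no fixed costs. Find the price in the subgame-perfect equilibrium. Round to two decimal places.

130.75

The follower Flint best-responds to any q_E: π_F = (377 - 0.5Q)q_F - 84q_F.
∂π_F/∂q_F = 293 - (1/2)q_E - q_F = 0 gives the reaction function q_F = (293 - (1/2)q_E).
Ember substitutes q_F(q_E) into its own profit: π_E = q_E(377 - (1/2)q_E - (293 - (1/2)q_E)/2) - 31q_E = (461/2 - (1/4)q_E)q_E - 31q_E.
Leader FOC: 399/2 - (1/2)q_E = 0, so q_E = 399.
Then q_F = (293 - (1/2)·399) = 187/2.
Total output Q = 985/2, so price P = 377 - (1/2)·(985/2) = 523/4.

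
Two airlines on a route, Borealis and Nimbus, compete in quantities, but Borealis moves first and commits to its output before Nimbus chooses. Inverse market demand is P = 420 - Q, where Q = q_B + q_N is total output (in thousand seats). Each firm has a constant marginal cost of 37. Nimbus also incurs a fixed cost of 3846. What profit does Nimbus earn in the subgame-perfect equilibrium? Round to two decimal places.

5322.06

The follower Nimbus best-responds to any q_B: π_N = (420 - Q)q_N - 37q_N.
Follower FOC: 383 - q_B - 2q_N = 0, so q_N(q_B) = (383 - q_B)/2.
Borealis substitutes q_N(q_B) into its own profit: π_B = q_B(420 - q_B - (383 - q_B)/2) - 37q_B = (457/2 - (1/2)q_B)q_B - 37q_B.
Maximising: ∂π_B/∂q_B = 383/2 - q_B = 0, giving q_B = 383/2.
Then q_N = (383 - 383/2)/2 = 383/4.
Price P = 420 - 1149/4 = 531/4.
Nimbus's profit: (531/4 - 37)·(383/4) - 3846 = 5322.0625.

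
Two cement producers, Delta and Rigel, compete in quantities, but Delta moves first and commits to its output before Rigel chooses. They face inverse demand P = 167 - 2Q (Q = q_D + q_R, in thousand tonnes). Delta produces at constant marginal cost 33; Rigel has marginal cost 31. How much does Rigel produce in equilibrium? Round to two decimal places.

17.50

The follower Rigel best-responds to any q_D: π_R = (167 - 2Q)q_R - 31q_R.
∂π_R/∂q_R = 136 - 2q_D - 4q_R = 0 gives the reaction function q_R = (136 - 2q_D)/4.
Delta substitutes q_R(q_D) into its own profit: π_D = q_D(167 - 2q_D - (136 - 2q_D)/2) - 33q_D = (99 - q_D)q_D - 33q_D.
Maximising: ∂π_D/∂q_D = 66 - 2q_D = 0, giving q_D = 33.
Then q_R = (136 - 2·33)/4 = 35/2.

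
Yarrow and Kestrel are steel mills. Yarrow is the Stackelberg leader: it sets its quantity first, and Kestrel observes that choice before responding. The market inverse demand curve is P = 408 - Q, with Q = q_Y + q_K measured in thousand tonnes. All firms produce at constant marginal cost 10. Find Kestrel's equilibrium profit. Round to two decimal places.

9900.25

The follower Kestrel best-responds to any q_Y: π_K = (408 - Q)q_K - 10q_K.
Follower FOC: 398 - q_Y - 2q_K = 0, so q_K(q_Y) = (398 - q_Y)/2.
Yarrow substitutes q_K(q_Y) into its own profit: π_Y = q_Y(408 - q_Y - (398 - q_Y)/2) - 10q_Y = (209 - (1/2)q_Y)q_Y - 10q_Y.
The leader's first-order condition 199 - q_Y = 0 yields q_Y = 199.
Then q_K = (398 - 199)/2 = 199/2.
Price P = 408 - 597/2 = 219/2.
Kestrel's profit: (219/2 - 10)·(199/2) = 9900.2500.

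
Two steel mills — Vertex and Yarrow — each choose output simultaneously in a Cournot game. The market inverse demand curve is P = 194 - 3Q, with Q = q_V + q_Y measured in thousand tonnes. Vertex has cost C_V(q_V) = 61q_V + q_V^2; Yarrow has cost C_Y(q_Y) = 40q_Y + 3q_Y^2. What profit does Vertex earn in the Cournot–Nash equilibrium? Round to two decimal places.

Vertex's profit: π_V = (194 - 3Q)q_V - (61q_V + q_V²). Setting ∂π_V/∂q_V = 0: 133 - 8q_V - 3(q_Y) = 0.
Yarrow's profit: π_Y = (194 - 3Q)q_Y - (40q_Y + 3q_Y²). Setting ∂π_Y/∂q_Y = 0: 154 - 12q_Y - 3(q_V) = 0.
Best responses: q_V = (133 - 3q_Y)/8, q_Y = (154 - 3q_V)/12.
Solving the pair: q_V = 378/29, q_Y = 833/87.
Price P = 194 - 3·(1967/87) = 126.1724.
Vertex's profit: 126.1724·(378/29) - 61·(378/29) - (378/29)² = 679.5910.

679.59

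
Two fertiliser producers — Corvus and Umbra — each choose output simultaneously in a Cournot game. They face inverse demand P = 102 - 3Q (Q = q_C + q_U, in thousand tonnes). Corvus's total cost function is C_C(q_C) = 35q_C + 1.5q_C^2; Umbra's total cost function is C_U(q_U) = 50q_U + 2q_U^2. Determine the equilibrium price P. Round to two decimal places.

Corvus's profit: π_C = (102 - 3Q)q_C - (35q_C + (3/2)q_C²). Setting ∂π_C/∂q_C = 0: 67 - 9q_C - 3(q_U) = 0.
Umbra's profit: π_U = (102 - 3Q)q_U - (50q_U + 2q_U²). Setting ∂π_U/∂q_U = 0: 52 - 10q_U - 3(q_C) = 0.
So q_C = (67 - 3q_U)/9 and q_U = (52 - 3q_C)/10.
Substituting one into the other gives q_C = 514/81 and q_U = 89/27.
Total output Q = 781/81, so price P = 102 - 3·(781/81) = 1973/27.

73.07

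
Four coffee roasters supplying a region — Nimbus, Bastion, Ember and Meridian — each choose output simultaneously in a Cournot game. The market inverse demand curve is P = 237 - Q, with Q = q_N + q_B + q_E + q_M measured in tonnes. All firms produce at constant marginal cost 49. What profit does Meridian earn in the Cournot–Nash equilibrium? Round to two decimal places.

Each firm earns π_i = (237 - Q)q_i - 49q_i.
First-order condition (treating rivals' output as given): 188 - 2q_i - Σ_{j≠i} q_j = 0.
By symmetry each firm produces the same amount; substituting Σ_{j≠i} q_j = 3q_i yields q_i = 188/5.
Price P = 237 - 752/5 = 433/5.
Meridian's profit: (433/5 - 49)·(188/5) = 1413.7600.

1413.76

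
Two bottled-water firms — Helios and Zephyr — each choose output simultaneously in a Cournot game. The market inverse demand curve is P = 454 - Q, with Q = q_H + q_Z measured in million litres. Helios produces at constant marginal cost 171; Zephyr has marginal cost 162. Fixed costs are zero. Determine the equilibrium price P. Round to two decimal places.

Helios's profit: π_H = (454 - Q)q_H - (171q_H). Setting ∂π_H/∂q_H = 0: 283 - 2q_H - (q_Z) = 0.
Zephyr's first-order condition: 292 - 2q_Z - (q_H) = 0.
Best responses: q_H = (283 - q_Z)/2, q_Z = (292 - q_H)/2.
Solving the pair: q_H = 274/3, q_Z = 301/3.
Total output Q = 575/3, so price P = 454 - 575/3 = 787/3.

262.33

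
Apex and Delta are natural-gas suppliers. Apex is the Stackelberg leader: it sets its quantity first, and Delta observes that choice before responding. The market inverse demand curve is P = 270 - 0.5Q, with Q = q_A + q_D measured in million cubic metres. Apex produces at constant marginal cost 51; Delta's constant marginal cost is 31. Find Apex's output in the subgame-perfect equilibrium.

199

The follower Delta best-responds to any q_A: π_D = (270 - 0.5Q)q_D - 31q_D.
∂π_D/∂q_D = 239 - (1/2)q_A - q_D = 0 gives the reaction function q_D = (239 - (1/2)q_A).
The leader anticipates this reaction. Substituting into P = 270 - 0.5Q gives P = 301/2 - (1/4)q_A, so π_A = (301/2 - (1/4)q_A)q_A - 51q_A.
Leader FOC: 199/2 - (1/2)q_A = 0, so q_A = 199.
Then q_D = (239 - (1/2)·199) = 279/2.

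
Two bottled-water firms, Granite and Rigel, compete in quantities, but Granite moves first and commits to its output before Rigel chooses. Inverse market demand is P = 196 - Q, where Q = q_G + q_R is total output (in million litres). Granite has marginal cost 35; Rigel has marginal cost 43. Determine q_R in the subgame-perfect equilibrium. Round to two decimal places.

34.25

Solve by backward induction. Given q_G, the follower Rigel maximises π_R = (196 - q_G - q_R)q_R - 43q_R.
Follower FOC: 153 - q_G - 2q_R = 0, so q_R(q_G) = (153 - q_G)/2.
The leader anticipates this reaction. Substituting into P = 196 - Q gives P = 239/2 - (1/2)q_G, so π_G = (239/2 - (1/2)q_G)q_G - 35q_G.
The leader's first-order condition 169/2 - q_G = 0 yields q_G = 169/2.
Then q_R = (153 - 169/2)/2 = 137/4.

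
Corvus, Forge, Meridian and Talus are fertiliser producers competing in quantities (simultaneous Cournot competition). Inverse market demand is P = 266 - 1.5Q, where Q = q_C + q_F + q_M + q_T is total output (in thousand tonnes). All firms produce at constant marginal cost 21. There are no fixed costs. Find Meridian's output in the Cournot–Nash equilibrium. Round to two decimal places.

32.67

A representative firm's profit is π_i = q_i(266 - 1.5Q) - 21q_i.
First-order condition (treating rivals' output as given): 245 - 3q_i - (3/2)·Σ_{j≠i} q_j = 0.
By symmetry each firm produces the same amount; substituting Σ_{j≠i} q_j = 3q_i yields q_i = 245/(15/2) = 98/3.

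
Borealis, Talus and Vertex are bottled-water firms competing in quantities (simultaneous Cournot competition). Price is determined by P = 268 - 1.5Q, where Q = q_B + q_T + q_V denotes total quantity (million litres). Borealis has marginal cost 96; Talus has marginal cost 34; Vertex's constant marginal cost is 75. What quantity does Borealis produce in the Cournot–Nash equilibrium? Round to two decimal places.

Borealis's profit: π_B = (268 - 1.5Q)q_B - (96q_B). Setting ∂π_B/∂q_B = 0: 172 - 3q_B - (3/2)(q_T + q_V) = 0.
Talus's first-order condition: 234 - 3q_T - (3/2)(q_B + q_V) = 0.
Vertex's profit: π_V = (268 - 1.5Q)q_V - (75q_V). Setting ∂π_V/∂q_V = 0: 193 - 3q_V - (3/2)(q_B + q_T) = 0.
Adding the 3 first-order conditions: 599 − 6Q = 0, so Q = 599/6.
Back-substituting: q_B = (172 − 599/4)/(3/2) = 89/6, q_T = (234 − 599/4)/(3/2) = 337/6, q_V = (193 − 599/4)/(3/2) = 173/6.

14.83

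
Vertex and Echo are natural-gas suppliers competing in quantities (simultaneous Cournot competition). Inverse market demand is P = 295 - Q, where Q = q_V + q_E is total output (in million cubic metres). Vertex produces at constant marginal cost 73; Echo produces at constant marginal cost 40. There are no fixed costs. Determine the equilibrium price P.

Vertex's profit: π_V = (295 - Q)q_V - (73q_V). Setting ∂π_V/∂q_V = 0: 222 - 2q_V - (q_E) = 0.
Echo's profit: π_E = (295 - Q)q_E - (40q_E). Setting ∂π_E/∂q_E = 0: 255 - 2q_E - (q_V) = 0.
So q_V = (222 - q_E)/2 and q_E = (255 - q_V)/2.
Substituting one into the other gives q_V = 63 and q_E = 96.
Total output Q = 159, so price P = 295 - 159 = 136.

136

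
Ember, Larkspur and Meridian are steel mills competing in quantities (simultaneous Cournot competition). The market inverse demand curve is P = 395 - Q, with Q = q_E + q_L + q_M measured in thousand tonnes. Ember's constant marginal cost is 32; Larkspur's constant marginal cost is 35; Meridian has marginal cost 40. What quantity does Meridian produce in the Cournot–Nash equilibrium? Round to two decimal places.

Ember's profit: π_E = (395 - Q)q_E - (32q_E). Setting ∂π_E/∂q_E = 0: 363 - 2q_E - (q_L + q_M) = 0.
Larkspur's profit: π_L = (395 - Q)q_L - (35q_L). Setting ∂π_L/∂q_L = 0: 360 - 2q_L - (q_E + q_M) = 0.
Meridian's profit: π_M = (395 - Q)q_M - (40q_M). Setting ∂π_M/∂q_M = 0: 355 - 2q_M - (q_E + q_L) = 0.
Summing all 3 equations gives 1078 − 4Q = 0, hence Q = 539/2.
Back-substituting: q_E = (363 − 539/2) = 187/2, q_L = (360 − 539/2) = 181/2, q_M = (355 − 539/2) = 171/2.

85.50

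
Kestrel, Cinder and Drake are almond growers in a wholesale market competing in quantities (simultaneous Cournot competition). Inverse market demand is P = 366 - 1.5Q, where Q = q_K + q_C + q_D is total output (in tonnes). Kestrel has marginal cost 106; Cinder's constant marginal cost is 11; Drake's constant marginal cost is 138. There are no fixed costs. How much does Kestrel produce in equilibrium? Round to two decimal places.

32.83

Kestrel's profit: π_K = (366 - 1.5Q)q_K - (106q_K). Setting ∂π_K/∂q_K = 0: 260 - 3q_K - (3/2)(q_C + q_D) = 0.
Cinder's profit: π_C = (366 - 1.5Q)q_C - (11q_C). Setting ∂π_C/∂q_C = 0: 355 - 3q_C - (3/2)(q_K + q_D) = 0.
Drake's profit: π_D = (366 - 1.5Q)q_D - (138q_D). Setting ∂π_D/∂q_D = 0: 228 - 3q_D - (3/2)(q_K + q_C) = 0.
Adding the 3 first-order conditions: 843 − 6Q = 0, so Q = 281/2.
Back-substituting: q_K = (260 − 843/4)/(3/2) = 197/6, q_C = (355 − 843/4)/(3/2) = 577/6, q_D = (228 − 843/4)/(3/2) = 23/2.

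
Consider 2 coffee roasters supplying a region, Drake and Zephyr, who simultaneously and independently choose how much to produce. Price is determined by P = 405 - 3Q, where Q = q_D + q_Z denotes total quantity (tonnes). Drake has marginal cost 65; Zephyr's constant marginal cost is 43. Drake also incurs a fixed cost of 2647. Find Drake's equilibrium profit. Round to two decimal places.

Drake's profit: π_D = (405 - 3Q)q_D - (65q_D). Setting ∂π_D/∂q_D = 0: 340 - 6q_D - 3(q_Z) = 0.
Zephyr's first-order condition: 362 - 6q_Z - 3(q_D) = 0.
Best responses: q_D = (340 - 3q_Z)/6, q_Z = (362 - 3q_D)/6.
Solving the pair: q_D = 106/3, q_Z = 128/3.
Price P = 405 - 3·78 = 171.
Drake's profit: (171 - 65)·(106/3) - 2647 = 1098.3333.

1098.33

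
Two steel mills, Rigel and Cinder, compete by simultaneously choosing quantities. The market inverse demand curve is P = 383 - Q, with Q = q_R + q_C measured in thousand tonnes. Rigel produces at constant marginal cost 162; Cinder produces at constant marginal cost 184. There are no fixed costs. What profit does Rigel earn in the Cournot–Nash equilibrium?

Rigel's profit: π_R = (383 - Q)q_R - (162q_R). Setting ∂π_R/∂q_R = 0: 221 - 2q_R - (q_C) = 0.
Cinder's first-order condition: 199 - 2q_C - (q_R) = 0.
Best responses: q_R = (221 - q_C)/2, q_C = (199 - q_R)/2.
Substituting one into the other gives q_R = 81 and q_C = 59.
Price P = 383 - 140 = 243.
Rigel's profit: (243 - 162)·81 = 6561.

6561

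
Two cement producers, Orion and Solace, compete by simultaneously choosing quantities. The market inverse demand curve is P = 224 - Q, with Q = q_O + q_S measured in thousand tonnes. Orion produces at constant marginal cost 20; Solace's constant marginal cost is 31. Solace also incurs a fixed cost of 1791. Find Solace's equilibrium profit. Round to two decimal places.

1889.44

Orion's profit: π_O = (224 - Q)q_O - (20q_O). Setting ∂π_O/∂q_O = 0: 204 - 2q_O - (q_S) = 0.
Solace's profit: π_S = (224 - Q)q_S - (31q_S). Setting ∂π_S/∂q_S = 0: 193 - 2q_S - (q_O) = 0.
Best responses: q_O = (204 - q_S)/2, q_S = (193 - q_O)/2.
Substituting one into the other gives q_O = 215/3 and q_S = 182/3.
Price P = 224 - 397/3 = 275/3.
Solace's profit: (275/3 - 31)·(182/3) - 1791 = 1889.4444.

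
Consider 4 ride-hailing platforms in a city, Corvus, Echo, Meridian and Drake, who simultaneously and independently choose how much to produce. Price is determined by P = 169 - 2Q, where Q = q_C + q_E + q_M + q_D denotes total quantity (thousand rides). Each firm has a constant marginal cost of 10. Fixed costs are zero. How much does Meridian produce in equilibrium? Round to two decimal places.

A representative firm's profit is π_i = q_i(169 - 2Q) - 10q_i.
Setting ∂π_i/∂q_i = 0 with rivals' quantities fixed: 159 - 4q_i - 2·Σ_{j≠i} q_j = 0.
With identical firms every q_j equals q_i, so Σ_{j≠i} q_j = 3q_i and 159 = 10q_i, giving q_i = 159/10.

15.90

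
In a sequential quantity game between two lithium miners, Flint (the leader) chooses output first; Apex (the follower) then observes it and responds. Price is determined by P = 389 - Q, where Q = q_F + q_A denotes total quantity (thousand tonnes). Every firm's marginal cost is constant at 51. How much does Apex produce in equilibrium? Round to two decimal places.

Solve by backward induction. Given q_F, the follower Apex maximises π_A = (389 - q_F - q_A)q_A - 51q_A.
Follower FOC: 338 - q_F - 2q_A = 0, so q_A(q_F) = (338 - q_F)/2.
The leader anticipates this reaction. Substituting into P = 389 - Q gives P = 220 - (1/2)q_F, so π_F = (220 - (1/2)q_F)q_F - 51q_F.
Maximising: ∂π_F/∂q_F = 169 - q_F = 0, giving q_F = 169.
Then q_A = (338 - 169)/2 = 169/2.

84.50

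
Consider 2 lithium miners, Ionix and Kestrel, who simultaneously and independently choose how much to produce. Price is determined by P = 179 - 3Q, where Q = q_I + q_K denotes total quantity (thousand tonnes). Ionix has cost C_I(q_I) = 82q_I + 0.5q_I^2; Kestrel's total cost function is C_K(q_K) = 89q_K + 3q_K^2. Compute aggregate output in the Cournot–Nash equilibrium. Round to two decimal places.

16.44

Ionix's profit: π_I = (179 - 3Q)q_I - (82q_I + (1/2)q_I²). Setting ∂π_I/∂q_I = 0: 97 - 7q_I - 3(q_K) = 0.
Kestrel's profit: π_K = (179 - 3Q)q_K - (89q_K + 3q_K²). Setting ∂π_K/∂q_K = 0: 90 - 12q_K - 3(q_I) = 0.
So q_I = (97 - 3q_K)/7 and q_K = (90 - 3q_I)/12.
Solving the pair: q_I = 298/25, q_K = 113/25.
Total output Q = 298/25 + 113/25 = 411/25.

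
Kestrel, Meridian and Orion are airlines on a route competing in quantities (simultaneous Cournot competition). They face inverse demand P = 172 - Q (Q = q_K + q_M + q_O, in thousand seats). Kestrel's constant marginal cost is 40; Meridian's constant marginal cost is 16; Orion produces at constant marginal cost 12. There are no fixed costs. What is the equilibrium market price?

Kestrel's profit: π_K = (172 - Q)q_K - (40q_K). Setting ∂π_K/∂q_K = 0: 132 - 2q_K - (q_M + q_O) = 0.
Meridian's profit: π_M = (172 - Q)q_M - (16q_M). Setting ∂π_M/∂q_M = 0: 156 - 2q_M - (q_K + q_O) = 0.
Orion's first-order condition: 160 - 2q_O - (q_K + q_M) = 0.
Summing all 3 equations gives 448 − 4Q = 0, hence Q = 112.
Back-substituting: q_K = (132 − 112) = 20, q_M = (156 − 112) = 44, q_O = (160 − 112) = 48.
Total output Q = 112, so price P = 172 - 112 = 60.

60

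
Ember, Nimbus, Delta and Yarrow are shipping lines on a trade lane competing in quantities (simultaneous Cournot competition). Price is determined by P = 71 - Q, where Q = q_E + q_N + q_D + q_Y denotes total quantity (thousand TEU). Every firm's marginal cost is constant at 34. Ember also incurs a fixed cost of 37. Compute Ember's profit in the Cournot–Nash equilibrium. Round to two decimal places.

17.76

A representative firm's profit is π_i = q_i(71 - Q) - 34q_i.
Setting ∂π_i/∂q_i = 0 with rivals' quantities fixed: 37 - 2q_i - Σ_{j≠i} q_j = 0.
With identical firms every q_j equals q_i, so Σ_{j≠i} q_j = 3q_i and 37 = 5q_i, giving q_i = 37/5.
Price P = 71 - 148/5 = 207/5.
Ember's profit: (207/5 - 34)·(37/5) - 37 = 444/25.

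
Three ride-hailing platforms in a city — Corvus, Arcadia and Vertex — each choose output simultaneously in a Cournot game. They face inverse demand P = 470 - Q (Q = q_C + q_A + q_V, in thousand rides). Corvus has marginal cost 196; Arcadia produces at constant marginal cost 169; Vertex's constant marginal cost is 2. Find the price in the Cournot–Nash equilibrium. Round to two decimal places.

209.25

Corvus's profit: π_C = (470 - Q)q_C - (196q_C). Setting ∂π_C/∂q_C = 0: 274 - 2q_C - (q_A + q_V) = 0.
Arcadia's profit: π_A = (470 - Q)q_A - (169q_A). Setting ∂π_A/∂q_A = 0: 301 - 2q_A - (q_C + q_V) = 0.
Vertex's profit: π_V = (470 - Q)q_V - (2q_V). Setting ∂π_V/∂q_V = 0: 468 - 2q_V - (q_C + q_A) = 0.
Adding the 3 conditions: 1043 − 2Q − 2Q = 0, i.e. Q = 1043/4.
Back-substituting: q_C = (274 − 1043/4) = 53/4, q_A = (301 − 1043/4) = 161/4, q_V = (468 − 1043/4) = 829/4.
Total output Q = 1043/4, so price P = 470 - 1043/4 = 837/4.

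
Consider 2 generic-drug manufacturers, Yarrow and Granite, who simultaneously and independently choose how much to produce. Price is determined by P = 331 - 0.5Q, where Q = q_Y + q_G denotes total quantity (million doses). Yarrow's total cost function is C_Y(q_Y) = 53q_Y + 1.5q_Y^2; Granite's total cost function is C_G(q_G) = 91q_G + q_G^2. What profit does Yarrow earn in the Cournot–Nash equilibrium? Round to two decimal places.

Yarrow's profit: π_Y = (331 - 0.5Q)q_Y - (53q_Y + (3/2)q_Y²). Setting ∂π_Y/∂q_Y = 0: 278 - 4q_Y - (1/2)(q_G) = 0.
Granite's profit: π_G = (331 - 0.5Q)q_G - (91q_G + q_G²). Setting ∂π_G/∂q_G = 0: 240 - 3q_G - (1/2)(q_Y) = 0.
So q_Y = (278 - (1/2)q_G)/4 and q_G = (240 - (1/2)q_Y)/3.
Solving the pair: q_Y = 60.7660, q_G = 69.8723.
Price P = 331 - (1/2)·130.6383 = 265.6809.
Yarrow's profit: 265.6809·60.7660 - 53·60.7660 - (3/2)·60.7660² = 7385.0032.

7385.00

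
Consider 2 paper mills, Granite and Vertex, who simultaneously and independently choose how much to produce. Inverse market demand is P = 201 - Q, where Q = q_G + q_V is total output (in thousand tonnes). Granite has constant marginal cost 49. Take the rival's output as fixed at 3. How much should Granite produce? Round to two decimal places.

74.50

With the rival's output fixed at 3, Granite's profit is π_G = (201 - 3 - q_G)q_G - (49q_G) = (198 - q_G)q_G - (49q_G).
∂π_G/∂q_G = 149 - 2q_G = 0, so q_G = 149/2.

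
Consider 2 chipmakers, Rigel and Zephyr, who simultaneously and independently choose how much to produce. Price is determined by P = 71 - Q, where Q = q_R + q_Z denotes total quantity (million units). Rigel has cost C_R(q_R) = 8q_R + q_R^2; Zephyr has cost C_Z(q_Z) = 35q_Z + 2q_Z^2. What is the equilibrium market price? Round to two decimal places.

Rigel's profit: π_R = (71 - Q)q_R - (8q_R + q_R²). Setting ∂π_R/∂q_R = 0: 63 - 4q_R - (q_Z) = 0.
Zephyr's first-order condition: 36 - 6q_Z - (q_R) = 0.
Best responses: q_R = (63 - q_Z)/4, q_Z = (36 - q_R)/6.
Solving the pair: q_R = 342/23, q_Z = 81/23.
Total output Q = 423/23, so price P = 71 - 423/23 = 1210/23.

52.61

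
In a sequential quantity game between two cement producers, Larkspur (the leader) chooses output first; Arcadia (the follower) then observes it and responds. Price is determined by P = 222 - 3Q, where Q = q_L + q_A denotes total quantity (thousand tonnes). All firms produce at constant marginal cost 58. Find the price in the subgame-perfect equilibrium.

99

Solve by backward induction. Given q_L, the follower Arcadia maximises π_A = (222 - 3q_L - 3q_A)q_A - 58q_A.
∂π_A/∂q_A = 164 - 3q_L - 6q_A = 0 gives the reaction function q_A = (164 - 3q_L)/6.
The leader anticipates this reaction. Substituting into P = 222 - 3Q gives P = 140 - (3/2)q_L, so π_L = (140 - (3/2)q_L)q_L - 58q_L.
The leader's first-order condition 82 - 3q_L = 0 yields q_L = 82/3.
Then q_A = (164 - 3·(82/3))/6 = 41/3.
Total output Q = 41, so price P = 222 - 3·41 = 99.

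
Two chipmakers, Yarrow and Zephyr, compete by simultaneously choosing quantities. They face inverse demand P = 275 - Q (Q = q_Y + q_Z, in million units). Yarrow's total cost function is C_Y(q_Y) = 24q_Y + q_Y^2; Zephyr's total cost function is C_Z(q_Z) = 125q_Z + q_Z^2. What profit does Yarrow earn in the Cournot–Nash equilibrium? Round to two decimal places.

Yarrow's profit: π_Y = (275 - Q)q_Y - (24q_Y + q_Y²). Setting ∂π_Y/∂q_Y = 0: 251 - 4q_Y - (q_Z) = 0.
Zephyr's first-order condition: 150 - 4q_Z - (q_Y) = 0.
So q_Y = (251 - q_Z)/4 and q_Z = (150 - q_Y)/4.
Substituting one into the other gives q_Y = 854/15 and q_Z = 349/15.
Price P = 275 - 401/5 = 974/5.
Yarrow's profit: (974/5)·(854/15) - 24·(854/15) - (854/15)² = 6482.8089.

6482.81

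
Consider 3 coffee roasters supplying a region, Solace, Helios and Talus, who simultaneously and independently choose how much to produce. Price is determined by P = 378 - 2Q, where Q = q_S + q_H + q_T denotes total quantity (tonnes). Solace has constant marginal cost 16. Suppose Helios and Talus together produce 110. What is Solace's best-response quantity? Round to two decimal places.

With rivals' combined output fixed at 110, Solace's profit is π_S = (378 - 2·110 - 2q_S)q_S - (16q_S) = (158 - 2q_S)q_S - (16q_S).
∂π_S/∂q_S = 142 - 4q_S = 0, so q_S = 71/2.

35.50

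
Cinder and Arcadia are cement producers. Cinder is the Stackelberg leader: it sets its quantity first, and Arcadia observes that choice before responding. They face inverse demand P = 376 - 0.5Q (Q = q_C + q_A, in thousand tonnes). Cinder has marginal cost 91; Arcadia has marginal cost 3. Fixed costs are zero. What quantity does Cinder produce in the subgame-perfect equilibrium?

197

Solve by backward induction. Given q_C, the follower Arcadia maximises π_A = (376 - (1/2)q_C - (1/2)q_A)q_A - 3q_A.
Setting the follower's marginal profit to zero, 373 - (1/2)q_C - q_A = 0, i.e. q_A = (373 - (1/2)q_C).
Cinder substitutes q_A(q_C) into its own profit: π_C = q_C(376 - (1/2)q_C - (373 - (1/2)q_C)/2) - 91q_C = (379/2 - (1/4)q_C)q_C - 91q_C.
The leader's first-order condition 197/2 - (1/2)q_C = 0 yields q_C = 197.
Then q_A = (373 - (1/2)·197) = 549/2.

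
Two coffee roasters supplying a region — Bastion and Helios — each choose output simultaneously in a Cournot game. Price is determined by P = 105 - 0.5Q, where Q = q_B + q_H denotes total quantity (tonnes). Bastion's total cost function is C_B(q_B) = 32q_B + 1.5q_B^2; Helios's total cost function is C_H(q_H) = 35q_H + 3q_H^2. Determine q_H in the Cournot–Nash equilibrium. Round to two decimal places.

8.77

Bastion's profit: π_B = (105 - 0.5Q)q_B - (32q_B + (3/2)q_B²). Setting ∂π_B/∂q_B = 0: 73 - 4q_B - (1/2)(q_H) = 0.
Helios's first-order condition: 70 - 7q_H - (1/2)(q_B) = 0.
Rearranging gives the reaction functions q_B = (73 - (1/2)q_H)/4 and q_H = (70 - (1/2)q_B)/7.
Solving the pair: q_B = 1904/111, q_H = 974/111.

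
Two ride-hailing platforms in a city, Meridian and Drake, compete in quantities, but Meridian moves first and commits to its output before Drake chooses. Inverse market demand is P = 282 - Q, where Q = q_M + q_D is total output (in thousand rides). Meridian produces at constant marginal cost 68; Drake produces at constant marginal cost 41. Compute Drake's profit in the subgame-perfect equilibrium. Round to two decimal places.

The follower Drake best-responds to any q_M: π_D = (282 - Q)q_D - 41q_D.
∂π_D/∂q_D = 241 - q_M - 2q_D = 0 gives the reaction function q_D = (241 - q_M)/2.
The leader anticipates this reaction. Substituting into P = 282 - Q gives P = 323/2 - (1/2)q_M, so π_M = (323/2 - (1/2)q_M)q_M - 68q_M.
Leader FOC: 187/2 - q_M = 0, so q_M = 187/2.
Then q_D = (241 - 187/2)/2 = 295/4.
Price P = 282 - 669/4 = 459/4.
Drake's profit: (459/4 - 41)·(295/4) = 5439.0625.

5439.06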